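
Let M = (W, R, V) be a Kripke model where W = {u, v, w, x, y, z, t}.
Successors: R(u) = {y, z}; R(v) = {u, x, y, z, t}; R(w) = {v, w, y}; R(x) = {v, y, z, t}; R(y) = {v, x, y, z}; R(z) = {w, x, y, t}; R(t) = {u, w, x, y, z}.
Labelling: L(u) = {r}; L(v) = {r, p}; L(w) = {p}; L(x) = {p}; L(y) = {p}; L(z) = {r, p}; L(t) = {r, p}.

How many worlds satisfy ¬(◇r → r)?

3

Recall that ◇ψ holds at a world iff ψ holds at some accessible world.
Let φ = ¬(◇r → r). Evaluate φ at each world:
  u (successors {y, z}): φ is false.
  v (successors {u, x, y, z, t}): φ is false.
  w (successors {v, w, y}): φ is true.
  x (successors {v, y, z, t}): φ is true.
  y (successors {v, x, y, z}): φ is true.
  z (successors {w, x, y, t}): φ is false.
  t (successors {u, w, x, y, z}): φ is false.
For instance, at y:
  At y: ◇r → r is false, so ¬(◇r → r) is true.
    At y: ◇r is true, r is false, so ◇r → r is false.
      At y: ◇r requires r at some successor in {v, x, y, z}.
        r holds at v, so ◇r is true at y.
Satisfying worlds: {w, x, y}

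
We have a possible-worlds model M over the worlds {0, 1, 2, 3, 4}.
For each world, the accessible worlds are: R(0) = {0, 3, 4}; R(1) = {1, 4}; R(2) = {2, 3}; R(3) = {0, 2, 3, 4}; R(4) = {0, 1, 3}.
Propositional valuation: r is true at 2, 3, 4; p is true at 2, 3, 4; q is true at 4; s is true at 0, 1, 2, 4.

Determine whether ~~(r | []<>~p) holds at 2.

Recall that []ψ holds at a world iff ψ holds at every accessible world, and <>ψ holds iff ψ holds at some accessible world.
At 2: ~(r | []<>~p) is false, so ~~(r | []<>~p) is true.
  At 2: r | []<>~p is true, so ~(r | []<>~p) is false.
    At 2: r is true, []<>~p is false, so r | []<>~p is true.
      At 2: []<>~p requires <>~p at every successor {2, 3}.
        <>~p fails at 2, so []<>~p is false at 2.

Yes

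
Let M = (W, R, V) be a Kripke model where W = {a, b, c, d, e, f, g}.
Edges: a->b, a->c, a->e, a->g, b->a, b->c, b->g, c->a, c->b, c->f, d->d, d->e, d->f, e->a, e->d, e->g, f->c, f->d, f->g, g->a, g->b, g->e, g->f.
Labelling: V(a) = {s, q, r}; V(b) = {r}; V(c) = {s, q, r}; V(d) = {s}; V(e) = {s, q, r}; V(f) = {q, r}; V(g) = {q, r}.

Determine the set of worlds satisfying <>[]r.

Let φ = <>[]r. Evaluate φ at each world:
  a (successors {b, c, e, g}): φ is true.
  b (successors {a, c, g}): φ is true.
  c (successors {a, b, f}): φ is true.
  d (successors {d, e, f}): φ is false.
  e (successors {a, d, g}): φ is true.
  f (successors {c, d, g}): φ is true.
  g (successors {a, b, e, f}): φ is true.
For instance, at g:
  At g: <>[]r requires []r at some successor in {a, b, e, f}.
    []r holds at a, so <>[]r is true at g.
      At a: []r requires r at every successor {b, c, e, g}.
        At b: r is true.
        At c: r is true.
        At e: r is true.
        At g: r is true.
      So []r is true at a.
Satisfying worlds: {a, b, c, e, f, g}

a, b, c, e, f, g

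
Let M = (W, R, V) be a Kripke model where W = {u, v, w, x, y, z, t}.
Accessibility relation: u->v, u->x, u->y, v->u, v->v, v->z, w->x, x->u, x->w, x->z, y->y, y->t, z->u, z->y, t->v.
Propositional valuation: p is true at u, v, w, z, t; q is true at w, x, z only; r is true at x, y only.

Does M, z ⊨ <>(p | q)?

At z: <>(p | q) requires p | q at some successor in {u, y}.
  p | q holds at u, so <>(p | q) is true at z.

Yes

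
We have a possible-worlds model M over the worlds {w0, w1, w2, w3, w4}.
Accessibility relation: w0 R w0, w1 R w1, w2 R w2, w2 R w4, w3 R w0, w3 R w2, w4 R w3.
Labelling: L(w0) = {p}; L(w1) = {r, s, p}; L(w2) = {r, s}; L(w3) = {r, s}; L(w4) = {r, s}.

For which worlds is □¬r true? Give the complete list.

w0

Recall that □ψ holds at a world iff ψ holds at every accessible world, and ◇ψ holds iff ψ holds at some accessible world.
Let φ = □¬r. Evaluate φ at each world:
  w0 (successors {w0}): φ is true.
  w1 (successors {w1}): φ is false.
  w2 (successors {w2, w4}): φ is false.
  w3 (successors {w0, w2}): φ is false.
  w4 (successors {w3}): φ is false.
For instance, at w0:
  At w0: □¬r requires ¬r at every successor {w0}.
    At w0: ¬r is true.
  So □¬r is true at w0.
Satisfying worlds: {w0}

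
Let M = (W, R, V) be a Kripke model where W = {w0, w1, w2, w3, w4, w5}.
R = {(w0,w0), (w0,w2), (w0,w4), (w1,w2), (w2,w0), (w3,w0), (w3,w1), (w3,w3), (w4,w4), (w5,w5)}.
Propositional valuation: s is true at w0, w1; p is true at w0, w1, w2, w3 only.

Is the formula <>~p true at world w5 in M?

Recall that <>ψ holds at a world iff ψ holds at some accessible world.
At w5: <>~p requires ~p at some successor in {w5}.
  ~p holds at w5, so <>~p is true at w5.

Yes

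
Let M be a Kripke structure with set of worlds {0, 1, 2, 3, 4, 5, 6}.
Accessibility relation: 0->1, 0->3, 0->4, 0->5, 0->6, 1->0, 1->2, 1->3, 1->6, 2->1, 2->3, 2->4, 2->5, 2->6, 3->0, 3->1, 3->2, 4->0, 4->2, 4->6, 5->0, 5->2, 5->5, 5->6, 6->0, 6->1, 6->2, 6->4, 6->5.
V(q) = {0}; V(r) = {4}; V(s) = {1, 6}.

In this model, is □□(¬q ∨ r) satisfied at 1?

No

At 1: □□(¬q ∨ r) requires □(¬q ∨ r) at every successor {0, 2, 3, 6}.
  □(¬q ∨ r) fails at 3, so □□(¬q ∨ r) is false at 1.
    At 3: □(¬q ∨ r) requires ¬q ∨ r at every successor {0, 1, 2}.
      ¬q ∨ r fails at 0, so □(¬q ∨ r) is false at 3.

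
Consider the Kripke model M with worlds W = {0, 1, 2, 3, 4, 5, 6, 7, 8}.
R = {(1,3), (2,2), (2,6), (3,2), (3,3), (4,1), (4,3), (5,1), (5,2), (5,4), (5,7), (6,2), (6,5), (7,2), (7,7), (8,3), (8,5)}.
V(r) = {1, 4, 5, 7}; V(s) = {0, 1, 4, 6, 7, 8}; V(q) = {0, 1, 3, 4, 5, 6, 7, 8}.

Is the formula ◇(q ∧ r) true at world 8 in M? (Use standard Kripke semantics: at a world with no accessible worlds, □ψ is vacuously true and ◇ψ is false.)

At 8: ◇(q ∧ r) requires q ∧ r at some successor in {3, 5}.
  q ∧ r holds at 5, so ◇(q ∧ r) is true at 8.

Yes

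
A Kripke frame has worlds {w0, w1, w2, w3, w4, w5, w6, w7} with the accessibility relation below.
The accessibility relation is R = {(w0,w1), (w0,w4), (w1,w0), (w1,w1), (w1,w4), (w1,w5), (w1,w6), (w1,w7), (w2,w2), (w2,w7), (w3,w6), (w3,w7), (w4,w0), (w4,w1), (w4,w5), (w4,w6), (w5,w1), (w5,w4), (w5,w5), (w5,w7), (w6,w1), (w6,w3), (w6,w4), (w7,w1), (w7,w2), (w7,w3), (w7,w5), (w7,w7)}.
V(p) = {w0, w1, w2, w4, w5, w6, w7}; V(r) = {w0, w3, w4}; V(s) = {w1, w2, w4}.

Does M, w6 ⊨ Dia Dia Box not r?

At w6: Dia Dia Box not r requires Dia Box not r at some successor in {w1, w3, w4}.
  At w1: Dia Box not r is false.
  At w3: Dia Box not r is false.
  At w4: Dia Box not r is false.
So Dia Dia Box not r is false at w6.

No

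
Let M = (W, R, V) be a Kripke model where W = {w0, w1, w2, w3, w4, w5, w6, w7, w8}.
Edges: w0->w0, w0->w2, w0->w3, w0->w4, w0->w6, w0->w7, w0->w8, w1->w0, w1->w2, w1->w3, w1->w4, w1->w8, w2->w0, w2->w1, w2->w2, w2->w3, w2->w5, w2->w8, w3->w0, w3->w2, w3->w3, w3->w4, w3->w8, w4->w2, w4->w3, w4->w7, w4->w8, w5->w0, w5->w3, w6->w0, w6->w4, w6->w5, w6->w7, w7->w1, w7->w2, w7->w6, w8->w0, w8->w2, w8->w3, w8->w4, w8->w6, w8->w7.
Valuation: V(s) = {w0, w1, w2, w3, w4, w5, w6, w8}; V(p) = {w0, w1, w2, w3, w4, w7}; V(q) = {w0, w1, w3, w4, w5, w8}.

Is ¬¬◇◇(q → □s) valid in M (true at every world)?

Yes

Recall that □ψ holds at a world iff ψ holds at every accessible world, and ◇ψ holds iff ψ holds at some accessible world.
Let φ = ¬¬◇◇(q → □s). Evaluate φ at each world:
  w0 (successors {w0, w2, w3, w4, w6, w7, w8}): φ is true.
  w1 (successors {w0, w2, w3, w4, w8}): φ is true.
  w2 (successors {w0, w1, w2, w3, w5, w8}): φ is true.
  w3 (successors {w0, w2, w3, w4, w8}): φ is true.
  w4 (successors {w2, w3, w7, w8}): φ is true.
  w5 (successors {w0, w3}): φ is true.
  w6 (successors {w0, w4, w5, w7}): φ is true.
  w7 (successors {w1, w2, w6}): φ is true.
  w8 (successors {w0, w2, w3, w4, w6, w7}): φ is true.
For instance, at w5:
  At w5: ¬◇◇(q → □s) is false, so ¬¬◇◇(q → □s) is true.
    At w5: ◇◇(q → □s) is true, so ¬◇◇(q → □s) is false.
      At w5: ◇◇(q → □s) requires ◇(q → □s) at some successor in {w0, w3}.
        ◇(q → □s) holds at w0, so ◇◇(q → □s) is true at w5.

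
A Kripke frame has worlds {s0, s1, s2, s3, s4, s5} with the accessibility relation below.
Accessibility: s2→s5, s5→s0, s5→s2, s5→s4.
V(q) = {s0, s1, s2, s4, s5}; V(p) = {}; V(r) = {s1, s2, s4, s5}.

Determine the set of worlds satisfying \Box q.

Let φ = \Box q. Evaluate φ at each world:
  s0 (successors ∅): φ is true.
  s1 (successors ∅): φ is true.
  s2 (successors {s5}): φ is true.
  s3 (successors ∅): φ is true.
  s4 (successors ∅): φ is true.
  s5 (successors {s0, s2, s4}): φ is true.
For instance, at s2:
  At s2: \Box q requires q at every successor {s5}.
    At s5: q is true.
  So \Box q is true at s2.
Satisfying worlds: {s0, s1, s2, s3, s4, s5}

s0, s1, s2, s3, s4, s5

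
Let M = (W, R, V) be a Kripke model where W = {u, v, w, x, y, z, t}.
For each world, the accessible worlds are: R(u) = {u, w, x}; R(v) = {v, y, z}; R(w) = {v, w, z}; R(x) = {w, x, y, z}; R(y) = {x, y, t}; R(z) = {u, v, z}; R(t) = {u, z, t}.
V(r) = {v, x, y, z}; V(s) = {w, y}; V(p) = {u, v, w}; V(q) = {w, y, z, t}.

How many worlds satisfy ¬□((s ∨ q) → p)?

Let φ = ¬□((s ∨ q) → p). Evaluate φ at each world:
  u (successors {u, w, x}): φ is false.
  v (successors {v, y, z}): φ is true.
  w (successors {v, w, z}): φ is true.
  x (successors {w, x, y, z}): φ is true.
  y (successors {x, y, t}): φ is true.
  z (successors {u, v, z}): φ is true.
  t (successors {u, z, t}): φ is true.
For instance, at w:
  At w: □((s ∨ q) → p) is false, so ¬□((s ∨ q) → p) is true.
    At w: □((s ∨ q) → p) requires (s ∨ q) → p at every successor {v, w, z}.
      (s ∨ q) → p fails at z, so □((s ∨ q) → p) is false at w.
Satisfying worlds: {v, w, x, y, z, t}

6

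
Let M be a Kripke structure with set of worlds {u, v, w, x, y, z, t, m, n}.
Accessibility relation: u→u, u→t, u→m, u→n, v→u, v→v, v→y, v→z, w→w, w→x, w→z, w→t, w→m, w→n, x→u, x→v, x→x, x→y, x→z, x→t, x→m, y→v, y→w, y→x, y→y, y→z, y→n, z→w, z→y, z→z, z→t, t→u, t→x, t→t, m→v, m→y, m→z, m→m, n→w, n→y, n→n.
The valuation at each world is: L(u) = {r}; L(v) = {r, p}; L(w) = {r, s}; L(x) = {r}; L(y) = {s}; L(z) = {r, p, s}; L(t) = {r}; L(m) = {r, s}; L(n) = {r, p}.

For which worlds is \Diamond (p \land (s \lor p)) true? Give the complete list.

u, v, w, x, y, z, m, n

Let φ = \Diamond (p \land (s \lor p)). Evaluate φ at each world:
  u (successors {u, t, m, n}): φ is true.
  v (successors {u, v, y, z}): φ is true.
  w (successors {w, x, z, t, m, n}): φ is true.
  x (successors {u, v, x, y, z, t, m}): φ is true.
  y (successors {v, w, x, y, z, n}): φ is true.
  z (successors {w, y, z, t}): φ is true.
  t (successors {u, x, t}): φ is false.
  m (successors {v, y, z, m}): φ is true.
  n (successors {w, y, n}): φ is true.
For instance, at t:
  At t: \Diamond (p \land (s \lor p)) requires p \land (s \lor p) at some successor in {u, x, t}.
    At u: p \land (s \lor p) is false.
    At x: p \land (s \lor p) is false.
    At t: p \land (s \lor p) is false.
  So \Diamond (p \land (s \lor p)) is false at t.
Satisfying worlds: {u, v, w, x, y, z, m, n}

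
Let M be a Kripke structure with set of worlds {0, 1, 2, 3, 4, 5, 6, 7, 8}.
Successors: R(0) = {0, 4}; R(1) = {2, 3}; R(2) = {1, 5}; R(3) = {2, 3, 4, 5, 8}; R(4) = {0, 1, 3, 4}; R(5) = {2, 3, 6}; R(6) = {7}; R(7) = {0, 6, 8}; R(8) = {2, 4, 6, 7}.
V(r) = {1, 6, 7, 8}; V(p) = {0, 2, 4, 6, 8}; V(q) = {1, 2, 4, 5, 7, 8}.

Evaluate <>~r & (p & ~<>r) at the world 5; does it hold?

No

At 5: <>~r is true, p & ~<>r is false, so <>~r & (p & ~<>r) is false.
  At 5: <>~r requires ~r at some successor in {2, 3, 6}.
    ~r holds at 2, so <>~r is true at 5.
  At 5: p is false, ~<>r is false, so p & ~<>r is false.
    At 5: <>r is true, so ~<>r is false.
      At 5: <>r requires r at some successor in {2, 3, 6}.
        r holds at 6, so <>r is true at 5.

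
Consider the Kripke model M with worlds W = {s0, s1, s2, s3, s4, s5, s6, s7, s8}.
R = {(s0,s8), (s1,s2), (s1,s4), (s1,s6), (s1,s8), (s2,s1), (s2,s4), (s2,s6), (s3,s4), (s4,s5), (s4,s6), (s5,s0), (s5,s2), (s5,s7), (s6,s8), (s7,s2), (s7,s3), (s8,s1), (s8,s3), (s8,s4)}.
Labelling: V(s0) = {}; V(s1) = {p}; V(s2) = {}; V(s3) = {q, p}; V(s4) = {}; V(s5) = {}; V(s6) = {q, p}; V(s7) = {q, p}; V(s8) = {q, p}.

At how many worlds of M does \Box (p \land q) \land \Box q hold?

Let φ = \Box (p \land q) \land \Box q. Evaluate φ at each world:
  s0 (successors {s8}): φ is true.
  s1 (successors {s2, s4, s6, s8}): φ is false.
  s2 (successors {s1, s4, s6}): φ is false.
  s3 (successors {s4}): φ is false.
  s4 (successors {s5, s6}): φ is false.
  s5 (successors {s0, s2, s7}): φ is false.
  s6 (successors {s8}): φ is true.
  s7 (successors {s2, s3}): φ is false.
  s8 (successors {s1, s3, s4}): φ is false.
For instance, at s6:
  At s6: \Box (p \land q) is true, \Box q is true, so \Box (p \land q) \land \Box q is true.
    At s6: \Box (p \land q) requires p \land q at every successor {s8}.
      At s8: p \land q is true.
    So \Box (p \land q) is true at s6.
    At s6: \Box q requires q at every successor {s8}.
      At s8: q is true.
    So \Box q is true at s6.
Satisfying worlds: {s0, s6}

2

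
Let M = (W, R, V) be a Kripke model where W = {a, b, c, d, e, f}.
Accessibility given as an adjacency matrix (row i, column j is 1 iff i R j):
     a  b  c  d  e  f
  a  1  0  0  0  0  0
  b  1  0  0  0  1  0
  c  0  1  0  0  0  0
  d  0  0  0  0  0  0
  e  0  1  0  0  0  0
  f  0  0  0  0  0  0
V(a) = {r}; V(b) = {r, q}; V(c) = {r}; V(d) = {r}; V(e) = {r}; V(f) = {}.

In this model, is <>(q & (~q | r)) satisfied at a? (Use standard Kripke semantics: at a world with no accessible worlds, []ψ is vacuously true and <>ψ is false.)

Recall that <>ψ holds at a world iff ψ holds at some accessible world.
At a: <>(q & (~q | r)) requires q & (~q | r) at some successor in {a}.
  At a: q & (~q | r) is false.
So <>(q & (~q | r)) is false at a.

No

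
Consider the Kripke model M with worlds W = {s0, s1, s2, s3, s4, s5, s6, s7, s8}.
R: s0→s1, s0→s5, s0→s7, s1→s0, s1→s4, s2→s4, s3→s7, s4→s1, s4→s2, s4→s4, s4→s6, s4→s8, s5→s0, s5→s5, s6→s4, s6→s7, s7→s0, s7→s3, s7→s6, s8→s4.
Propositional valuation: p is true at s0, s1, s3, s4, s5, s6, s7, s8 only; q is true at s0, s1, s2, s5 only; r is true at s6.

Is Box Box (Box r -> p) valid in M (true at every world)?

Recall that Box ψ holds at a world iff ψ holds at every accessible world, and Dia ψ holds iff ψ holds at some accessible world.
Let φ = Box Box (Box r -> p). Evaluate φ at each world:
  s0 (successors {s1, s5, s7}): φ is true.
  s1 (successors {s0, s4}): φ is true.
  s2 (successors {s4}): φ is true.
  s3 (successors {s7}): φ is true.
  s4 (successors {s1, s2, s4, s6, s8}): φ is true.
  s5 (successors {s0, s5}): φ is true.
  s6 (successors {s4, s7}): φ is true.
  s7 (successors {s0, s3, s6}): φ is true.
  s8 (successors {s4}): φ is true.
For instance, at s5:
  At s5: Box Box (Box r -> p) requires Box (Box r -> p) at every successor {s0, s5}.
      At s0: Box (Box r -> p) requires Box r -> p at every successor {s1, s5, s7}.
        At s1: Box r -> p is true.
        At s5: Box r -> p is true.
        At s7: Box r -> p is true.
      So Box (Box r -> p) is true at s0.
      At s5: Box (Box r -> p) requires Box r -> p at every successor {s0, s5}.
        At s0: Box r -> p is true.
        At s5: Box r -> p is true.
      So Box (Box r -> p) is true at s5.
  So Box Box (Box r -> p) is true at s5.

Yes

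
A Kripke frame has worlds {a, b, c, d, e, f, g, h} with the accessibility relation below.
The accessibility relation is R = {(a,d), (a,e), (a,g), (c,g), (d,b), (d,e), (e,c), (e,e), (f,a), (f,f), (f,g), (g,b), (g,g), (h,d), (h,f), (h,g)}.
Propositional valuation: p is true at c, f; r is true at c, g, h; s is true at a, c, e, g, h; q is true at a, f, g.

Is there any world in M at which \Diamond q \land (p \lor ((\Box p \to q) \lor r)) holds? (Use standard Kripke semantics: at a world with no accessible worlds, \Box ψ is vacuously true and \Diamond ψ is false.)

Recall that \Box ψ holds at a world iff ψ holds at every accessible world, and \Diamond ψ holds iff ψ holds at some accessible world.
Let φ = \Diamond q \land (p \lor ((\Box p \to q) \lor r)). Evaluate φ at each world:
  a (successors {d, e, g}): φ is true.
  b (successors ∅): φ is false.
  c (successors {g}): φ is true.
  d (successors {b, e}): φ is false.
  e (successors {c, e}): φ is false.
  f (successors {a, f, g}): φ is true.
  g (successors {b, g}): φ is true.
  h (successors {d, f, g}): φ is true.
Detail at a (witness):
  At a: \Diamond q is true, p \lor ((\Box p \to q) \lor r) is true, so \Diamond q \land (p \lor ((\Box p \to q) \lor r)) is true.
    At a: \Diamond q requires q at some successor in {d, e, g}.
      q holds at g, so \Diamond q is true at a.
    At a: p is false, (\Box p \to q) \lor r is true, so p \lor ((\Box p \to q) \lor r) is true.
      At a: \Box p \to q is true, r is false, so (\Box p \to q) \lor r is true.

Yes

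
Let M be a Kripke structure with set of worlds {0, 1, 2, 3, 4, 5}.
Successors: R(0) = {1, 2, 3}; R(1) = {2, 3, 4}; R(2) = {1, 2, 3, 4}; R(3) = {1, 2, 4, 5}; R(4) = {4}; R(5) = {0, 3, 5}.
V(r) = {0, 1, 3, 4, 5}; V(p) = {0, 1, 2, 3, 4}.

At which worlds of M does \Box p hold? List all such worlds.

0, 1, 2, 4

Let φ = \Box p. Evaluate φ at each world:
  0 (successors {1, 2, 3}): φ is true.
  1 (successors {2, 3, 4}): φ is true.
  2 (successors {1, 2, 3, 4}): φ is true.
  3 (successors {1, 2, 4, 5}): φ is false.
  4 (successors {4}): φ is true.
  5 (successors {0, 3, 5}): φ is false.
For instance, at 0:
  At 0: \Box p requires p at every successor {1, 2, 3}.
    At 1: p is true.
    At 2: p is true.
    At 3: p is true.
  So \Box p is true at 0.
Satisfying worlds: {0, 1, 2, 4}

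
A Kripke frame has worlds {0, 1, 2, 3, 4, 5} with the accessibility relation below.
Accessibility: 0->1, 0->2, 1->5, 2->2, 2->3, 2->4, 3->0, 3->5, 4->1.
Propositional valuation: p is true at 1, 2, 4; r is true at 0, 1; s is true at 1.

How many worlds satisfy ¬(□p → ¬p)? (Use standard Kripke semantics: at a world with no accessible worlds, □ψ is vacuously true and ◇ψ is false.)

1

Let φ = ¬(□p → ¬p). Evaluate φ at each world:
  0 (successors {1, 2}): φ is false.
  1 (successors {5}): φ is false.
  2 (successors {2, 3, 4}): φ is false.
  3 (successors {0, 5}): φ is false.
  4 (successors {1}): φ is true.
  5 (successors ∅): φ is false.
For instance, at 0:
  At 0: □p → ¬p is true, so ¬(□p → ¬p) is false.
    At 0: □p is true, ¬p is true, so □p → ¬p is true.
      At 0: □p requires p at every successor {1, 2}.
        At 1: p is true.
        At 2: p is true.
      So □p is true at 0.
Satisfying worlds: {4}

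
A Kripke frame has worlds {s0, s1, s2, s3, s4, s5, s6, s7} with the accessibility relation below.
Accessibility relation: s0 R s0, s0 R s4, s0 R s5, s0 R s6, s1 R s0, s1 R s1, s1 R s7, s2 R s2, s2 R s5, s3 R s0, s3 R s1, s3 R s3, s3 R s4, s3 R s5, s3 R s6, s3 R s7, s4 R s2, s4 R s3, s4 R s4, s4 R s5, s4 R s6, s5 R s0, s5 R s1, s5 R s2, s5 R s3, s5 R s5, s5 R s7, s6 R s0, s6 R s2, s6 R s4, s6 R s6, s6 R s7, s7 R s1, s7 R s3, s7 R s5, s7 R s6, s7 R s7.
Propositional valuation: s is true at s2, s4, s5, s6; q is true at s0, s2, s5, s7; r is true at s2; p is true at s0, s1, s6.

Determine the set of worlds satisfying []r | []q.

Recall that []ψ holds at a world iff ψ holds at every accessible world, and <>ψ holds iff ψ holds at some accessible world.
Let φ = []r | []q. Evaluate φ at each world:
  s0 (successors {s0, s4, s5, s6}): φ is false.
  s1 (successors {s0, s1, s7}): φ is false.
  s2 (successors {s2, s5}): φ is true.
  s3 (successors {s0, s1, s3, s4, s5, s6, s7}): φ is false.
  s4 (successors {s2, s3, s4, s5, s6}): φ is false.
  s5 (successors {s0, s1, s2, s3, s5, s7}): φ is false.
  s6 (successors {s0, s2, s4, s6, s7}): φ is false.
  s7 (successors {s1, s3, s5, s6, s7}): φ is false.
For instance, at s1:
  At s1: []r is false, []q is false, so []r | []q is false.
    At s1: []r requires r at every successor {s0, s1, s7}.
      r fails at s0, so []r is false at s1.
    At s1: []q requires q at every successor {s0, s1, s7}.
      q fails at s1, so []q is false at s1.
Satisfying worlds: {s2}

s2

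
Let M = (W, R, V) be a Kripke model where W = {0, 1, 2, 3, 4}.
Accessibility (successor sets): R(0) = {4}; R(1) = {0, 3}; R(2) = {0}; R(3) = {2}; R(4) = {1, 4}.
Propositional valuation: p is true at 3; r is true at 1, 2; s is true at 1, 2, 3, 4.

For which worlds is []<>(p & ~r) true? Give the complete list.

Recall that []ψ holds at a world iff ψ holds at every accessible world, and <>ψ holds iff ψ holds at some accessible world.
Let φ = []<>(p & ~r). Evaluate φ at each world:
  0 (successors {4}): φ is false.
  1 (successors {0, 3}): φ is false.
  2 (successors {0}): φ is false.
  3 (successors {2}): φ is false.
  4 (successors {1, 4}): φ is false.
For instance, at 2:
  At 2: []<>(p & ~r) requires <>(p & ~r) at every successor {0}.
    <>(p & ~r) fails at 0, so []<>(p & ~r) is false at 2.
      At 0: <>(p & ~r) requires p & ~r at some successor in {4}.
        At 4: p & ~r is false.
      So <>(p & ~r) is false at 0.
Satisfying worlds: none.

none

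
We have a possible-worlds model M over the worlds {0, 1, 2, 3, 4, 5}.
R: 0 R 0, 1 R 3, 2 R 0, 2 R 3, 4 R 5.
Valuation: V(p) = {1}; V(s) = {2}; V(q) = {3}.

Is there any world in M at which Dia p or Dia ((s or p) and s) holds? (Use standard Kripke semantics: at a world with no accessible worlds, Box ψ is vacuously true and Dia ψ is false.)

Let φ = Dia p or Dia ((s or p) and s). Evaluate φ at each world:
  0 (successors {0}): φ is false.
  1 (successors {3}): φ is false.
  2 (successors {0, 3}): φ is false.
  3 (successors ∅): φ is false.
  4 (successors {5}): φ is false.
  5 (successors ∅): φ is false.
For instance, at 0:
  At 0: Dia p is false, Dia ((s or p) and s) is false, so Dia p or Dia ((s or p) and s) is false.
    At 0: Dia p requires p at some successor in {0}.
      At 0: p is false.
    So Dia p is false at 0.
    At 0: Dia ((s or p) and s) requires (s or p) and s at some successor in {0}.
      At 0: (s or p) and s is false.
    So Dia ((s or p) and s) is false at 0.

No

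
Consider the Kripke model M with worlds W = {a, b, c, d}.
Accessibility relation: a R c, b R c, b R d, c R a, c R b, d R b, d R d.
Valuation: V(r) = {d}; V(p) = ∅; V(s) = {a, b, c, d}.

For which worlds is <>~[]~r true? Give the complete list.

b, c, d

Let φ = <>~[]~r. Evaluate φ at each world:
  a (successors {c}): φ is false.
  b (successors {c, d}): φ is true.
  c (successors {a, b}): φ is true.
  d (successors {b, d}): φ is true.
For instance, at d:
  At d: <>~[]~r requires ~[]~r at some successor in {b, d}.
    ~[]~r holds at b, so <>~[]~r is true at d.
      At b: []~r is false, so ~[]~r is true.
Satisfying worlds: {b, c, d}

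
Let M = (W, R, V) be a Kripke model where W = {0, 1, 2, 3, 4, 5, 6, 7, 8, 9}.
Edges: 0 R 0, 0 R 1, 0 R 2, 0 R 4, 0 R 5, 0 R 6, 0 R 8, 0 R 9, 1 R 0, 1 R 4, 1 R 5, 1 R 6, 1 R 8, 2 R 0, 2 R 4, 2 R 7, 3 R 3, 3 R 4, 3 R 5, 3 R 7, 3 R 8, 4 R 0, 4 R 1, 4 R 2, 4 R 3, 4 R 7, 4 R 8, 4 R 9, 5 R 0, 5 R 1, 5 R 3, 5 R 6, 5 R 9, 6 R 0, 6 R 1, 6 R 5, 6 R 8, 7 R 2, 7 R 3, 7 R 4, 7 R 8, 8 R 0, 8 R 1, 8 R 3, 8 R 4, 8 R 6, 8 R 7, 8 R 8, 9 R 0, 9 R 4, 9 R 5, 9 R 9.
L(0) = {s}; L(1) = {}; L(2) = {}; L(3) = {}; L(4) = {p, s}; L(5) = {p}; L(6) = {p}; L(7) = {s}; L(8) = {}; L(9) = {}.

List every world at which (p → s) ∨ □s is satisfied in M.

Recall that □ψ holds at a world iff ψ holds at every accessible world, and ◇ψ holds iff ψ holds at some accessible world.
Let φ = (p → s) ∨ □s. Evaluate φ at each world:
  0 (successors {0, 1, 2, 4, 5, 6, 8, 9}): φ is true.
  1 (successors {0, 4, 5, 6, 8}): φ is true.
  2 (successors {0, 4, 7}): φ is true.
  3 (successors {3, 4, 5, 7, 8}): φ is true.
  4 (successors {0, 1, 2, 3, 7, 8, 9}): φ is true.
  5 (successors {0, 1, 3, 6, 9}): φ is false.
  6 (successors {0, 1, 5, 8}): φ is false.
  7 (successors {2, 3, 4, 8}): φ is true.
  8 (successors {0, 1, 3, 4, 6, 7, 8}): φ is true.
  9 (successors {0, 4, 5, 9}): φ is true.
For instance, at 6:
  At 6: p → s is false, □s is false, so (p → s) ∨ □s is false.
    At 6: □s requires s at every successor {0, 1, 5, 8}.
      s fails at 1, so □s is false at 6.
Satisfying worlds: {0, 1, 2, 3, 4, 7, 8, 9}

0, 1, 2, 3, 4, 7, 8, 9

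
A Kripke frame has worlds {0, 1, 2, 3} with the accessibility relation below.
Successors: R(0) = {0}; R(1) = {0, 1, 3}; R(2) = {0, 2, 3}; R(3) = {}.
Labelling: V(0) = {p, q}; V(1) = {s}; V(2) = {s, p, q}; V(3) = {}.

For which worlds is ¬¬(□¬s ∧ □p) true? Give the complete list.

0, 3

Let φ = ¬¬(□¬s ∧ □p). Evaluate φ at each world:
  0 (successors {0}): φ is true.
  1 (successors {0, 1, 3}): φ is false.
  2 (successors {0, 2, 3}): φ is false.
  3 (successors ∅): φ is true.
For instance, at 2:
  At 2: ¬(□¬s ∧ □p) is true, so ¬¬(□¬s ∧ □p) is false.
    At 2: □¬s ∧ □p is false, so ¬(□¬s ∧ □p) is true.
      At 2: □¬s is false, □p is false, so □¬s ∧ □p is false.
Satisfying worlds: {0, 3}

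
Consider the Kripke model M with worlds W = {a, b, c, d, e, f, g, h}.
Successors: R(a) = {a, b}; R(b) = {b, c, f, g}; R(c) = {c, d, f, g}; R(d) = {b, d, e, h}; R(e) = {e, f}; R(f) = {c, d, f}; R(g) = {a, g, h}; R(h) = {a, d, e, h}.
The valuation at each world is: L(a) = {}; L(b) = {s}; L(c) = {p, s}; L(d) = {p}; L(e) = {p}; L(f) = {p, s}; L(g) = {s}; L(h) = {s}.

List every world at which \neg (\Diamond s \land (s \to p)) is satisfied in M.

Recall that \Diamond ψ holds at a world iff ψ holds at some accessible world.
Let φ = \neg (\Diamond s \land (s \to p)). Evaluate φ at each world:
  a (successors {a, b}): φ is false.
  b (successors {b, c, f, g}): φ is true.
  c (successors {c, d, f, g}): φ is false.
  d (successors {b, d, e, h}): φ is false.
  e (successors {e, f}): φ is false.
  f (successors {c, d, f}): φ is false.
  g (successors {a, g, h}): φ is true.
  h (successors {a, d, e, h}): φ is true.
For instance, at b:
  At b: \Diamond s \land (s \to p) is false, so \neg (\Diamond s \land (s \to p)) is true.
    At b: \Diamond s is true, s \to p is false, so \Diamond s \land (s \to p) is false.
      At b: \Diamond s requires s at some successor in {b, c, f, g}.
        s holds at b, so \Diamond s is true at b.
Satisfying worlds: {b, g, h}

b, g, h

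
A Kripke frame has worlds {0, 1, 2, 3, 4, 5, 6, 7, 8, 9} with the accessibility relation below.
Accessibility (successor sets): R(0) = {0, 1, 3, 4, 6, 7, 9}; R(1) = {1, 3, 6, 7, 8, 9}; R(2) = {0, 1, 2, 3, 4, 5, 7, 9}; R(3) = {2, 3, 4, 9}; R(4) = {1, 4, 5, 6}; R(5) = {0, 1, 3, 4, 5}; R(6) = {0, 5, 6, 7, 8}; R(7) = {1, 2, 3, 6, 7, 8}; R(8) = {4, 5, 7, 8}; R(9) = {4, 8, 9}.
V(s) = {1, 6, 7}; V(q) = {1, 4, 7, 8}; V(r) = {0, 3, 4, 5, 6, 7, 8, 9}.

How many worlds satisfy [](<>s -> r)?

3

Let φ = [](<>s -> r). Evaluate φ at each world:
  0 (successors {0, 1, 3, 4, 6, 7, 9}): φ is false.
  1 (successors {1, 3, 6, 7, 8, 9}): φ is false.
  2 (successors {0, 1, 2, 3, 4, 5, 7, 9}): φ is false.
  3 (successors {2, 3, 4, 9}): φ is false.
  4 (successors {1, 4, 5, 6}): φ is false.
  5 (successors {0, 1, 3, 4, 5}): φ is false.
  6 (successors {0, 5, 6, 7, 8}): φ is true.
  7 (successors {1, 2, 3, 6, 7, 8}): φ is false.
  8 (successors {4, 5, 7, 8}): φ is true.
  9 (successors {4, 8, 9}): φ is true.
For instance, at 5:
  At 5: [](<>s -> r) requires <>s -> r at every successor {0, 1, 3, 4, 5}.
    <>s -> r fails at 1, so [](<>s -> r) is false at 5.
      At 1: <>s is true, r is false, so <>s -> r is false.
Satisfying worlds: {6, 8, 9}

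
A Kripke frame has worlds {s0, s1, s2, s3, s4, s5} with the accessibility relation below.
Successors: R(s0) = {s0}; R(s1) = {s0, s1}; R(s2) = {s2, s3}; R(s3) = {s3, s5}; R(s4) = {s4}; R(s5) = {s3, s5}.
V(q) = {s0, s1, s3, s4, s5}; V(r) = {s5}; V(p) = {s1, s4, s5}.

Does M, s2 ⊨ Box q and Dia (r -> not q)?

No

At s2: Box q is false, Dia (r -> not q) is true, so Box q and Dia (r -> not q) is false.
  At s2: Box q requires q at every successor {s2, s3}.
    q fails at s2, so Box q is false at s2.
  At s2: Dia (r -> not q) requires r -> not q at some successor in {s2, s3}.
    r -> not q holds at s2, so Dia (r -> not q) is true at s2.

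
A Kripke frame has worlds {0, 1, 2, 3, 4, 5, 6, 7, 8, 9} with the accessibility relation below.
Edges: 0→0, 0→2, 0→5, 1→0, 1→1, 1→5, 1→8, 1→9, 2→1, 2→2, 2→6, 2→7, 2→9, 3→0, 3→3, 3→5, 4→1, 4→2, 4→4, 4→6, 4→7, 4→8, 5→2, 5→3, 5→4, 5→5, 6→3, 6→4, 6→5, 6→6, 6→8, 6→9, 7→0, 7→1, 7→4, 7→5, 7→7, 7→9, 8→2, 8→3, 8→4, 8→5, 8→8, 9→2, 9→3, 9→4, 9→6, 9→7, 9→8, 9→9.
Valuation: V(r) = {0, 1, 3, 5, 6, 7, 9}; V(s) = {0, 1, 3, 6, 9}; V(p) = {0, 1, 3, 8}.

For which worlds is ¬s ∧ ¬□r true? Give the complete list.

Recall that □ψ holds at a world iff ψ holds at every accessible world, and ◇ψ holds iff ψ holds at some accessible world.
Let φ = ¬s ∧ ¬□r. Evaluate φ at each world:
  0 (successors {0, 2, 5}): φ is false.
  1 (successors {0, 1, 5, 8, 9}): φ is false.
  2 (successors {1, 2, 6, 7, 9}): φ is true.
  3 (successors {0, 3, 5}): φ is false.
  4 (successors {1, 2, 4, 6, 7, 8}): φ is true.
  5 (successors {2, 3, 4, 5}): φ is true.
  6 (successors {3, 4, 5, 6, 8, 9}): φ is false.
  7 (successors {0, 1, 4, 5, 7, 9}): φ is true.
  8 (successors {2, 3, 4, 5, 8}): φ is true.
  9 (successors {2, 3, 4, 6, 7, 8, 9}): φ is false.
For instance, at 3:
  At 3: ¬s is false, ¬□r is false, so ¬s ∧ ¬□r is false.
    At 3: □r is true, so ¬□r is false.
      At 3: □r requires r at every successor {0, 3, 5}.
        At 0: r is true.
        At 3: r is true.
        At 5: r is true.
      So □r is true at 3.
Satisfying worlds: {2, 4, 5, 7, 8}

2, 4, 5, 7, 8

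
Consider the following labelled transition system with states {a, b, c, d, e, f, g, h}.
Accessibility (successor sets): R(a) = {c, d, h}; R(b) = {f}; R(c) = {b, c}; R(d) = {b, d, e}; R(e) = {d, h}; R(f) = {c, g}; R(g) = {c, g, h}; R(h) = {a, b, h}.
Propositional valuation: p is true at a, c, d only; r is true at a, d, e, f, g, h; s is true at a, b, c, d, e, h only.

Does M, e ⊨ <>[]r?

No

At e: <>[]r requires []r at some successor in {d, h}.
  At d: []r is false.
  At h: []r is false.
So <>[]r is false at e.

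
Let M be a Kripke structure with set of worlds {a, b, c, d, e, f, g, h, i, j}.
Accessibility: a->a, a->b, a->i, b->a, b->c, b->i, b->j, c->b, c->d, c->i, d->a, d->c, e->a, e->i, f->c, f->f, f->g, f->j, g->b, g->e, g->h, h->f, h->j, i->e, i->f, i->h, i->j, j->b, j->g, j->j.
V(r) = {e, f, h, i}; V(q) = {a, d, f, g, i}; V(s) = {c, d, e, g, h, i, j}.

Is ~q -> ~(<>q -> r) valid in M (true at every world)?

Let φ = ~q -> ~(<>q -> r). Evaluate φ at each world:
  a (successors {a, b, i}): φ is true.
  b (successors {a, c, i, j}): φ is true.
  c (successors {b, d, i}): φ is true.
  d (successors {a, c}): φ is true.
  e (successors {a, i}): φ is false.
  f (successors {c, f, g, j}): φ is true.
  g (successors {b, e, h}): φ is true.
  h (successors {f, j}): φ is false.
  i (successors {e, f, h, j}): φ is true.
  j (successors {b, g, j}): φ is true.
Detail at e (counterexample):
  At e: ~q is true, ~(<>q -> r) is false, so ~q -> ~(<>q -> r) is false.
    At e: <>q -> r is true, so ~(<>q -> r) is false.
      At e: <>q is true, r is true, so <>q -> r is true.

No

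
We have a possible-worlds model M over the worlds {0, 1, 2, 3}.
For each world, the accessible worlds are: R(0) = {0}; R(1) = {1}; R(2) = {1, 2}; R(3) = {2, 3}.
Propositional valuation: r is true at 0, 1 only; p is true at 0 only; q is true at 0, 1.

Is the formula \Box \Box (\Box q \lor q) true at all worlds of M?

Let φ = \Box \Box (\Box q \lor q). Evaluate φ at each world:
  0 (successors {0}): φ is true.
  1 (successors {1}): φ is true.
  2 (successors {1, 2}): φ is false.
  3 (successors {2, 3}): φ is false.
Detail at 2 (counterexample):
  At 2: \Box \Box (\Box q \lor q) requires \Box (\Box q \lor q) at every successor {1, 2}.
    \Box (\Box q \lor q) fails at 2, so \Box \Box (\Box q \lor q) is false at 2.
      At 2: \Box (\Box q \lor q) requires \Box q \lor q at every successor {1, 2}.
        \Box q \lor q fails at 2, so \Box (\Box q \lor q) is false at 2.

No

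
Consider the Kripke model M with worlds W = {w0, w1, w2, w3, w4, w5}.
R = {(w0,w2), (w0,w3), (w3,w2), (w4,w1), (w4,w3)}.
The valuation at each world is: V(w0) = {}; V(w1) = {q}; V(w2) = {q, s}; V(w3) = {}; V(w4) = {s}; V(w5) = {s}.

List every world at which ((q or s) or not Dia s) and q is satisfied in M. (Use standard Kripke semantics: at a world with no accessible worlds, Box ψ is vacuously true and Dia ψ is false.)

Recall that Dia ψ holds at a world iff ψ holds at some accessible world.
Let φ = ((q or s) or not Dia s) and q. Evaluate φ at each world:
  w0 (successors {w2, w3}): φ is false.
  w1 (successors ∅): φ is true.
  w2 (successors ∅): φ is true.
  w3 (successors {w2}): φ is false.
  w4 (successors {w1, w3}): φ is false.
  w5 (successors ∅): φ is false.
For instance, at w4:
  At w4: (q or s) or not Dia s is true, q is false, so ((q or s) or not Dia s) and q is false.
    At w4: q or s is true, not Dia s is true, so (q or s) or not Dia s is true.
      At w4: Dia s is false, so not Dia s is true.
Satisfying worlds: {w1, w2}

w1, w2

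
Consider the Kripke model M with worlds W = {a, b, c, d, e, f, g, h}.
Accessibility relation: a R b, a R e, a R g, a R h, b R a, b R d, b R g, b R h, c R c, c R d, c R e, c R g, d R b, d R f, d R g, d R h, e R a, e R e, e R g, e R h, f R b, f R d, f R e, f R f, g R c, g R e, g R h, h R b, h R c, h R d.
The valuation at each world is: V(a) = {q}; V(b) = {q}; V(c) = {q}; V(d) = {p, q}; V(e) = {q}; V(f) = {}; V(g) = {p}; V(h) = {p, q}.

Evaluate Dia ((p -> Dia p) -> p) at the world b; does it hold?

Recall that Dia ψ holds at a world iff ψ holds at some accessible world.
At b: Dia ((p -> Dia p) -> p) requires (p -> Dia p) -> p at some successor in {a, d, g, h}.
  (p -> Dia p) -> p holds at d, so Dia ((p -> Dia p) -> p) is true at b.
    At d: p -> Dia p is true, p is true, so (p -> Dia p) -> p is true.
      At d: p is true, Dia p is true, so p -> Dia p is true.

Yes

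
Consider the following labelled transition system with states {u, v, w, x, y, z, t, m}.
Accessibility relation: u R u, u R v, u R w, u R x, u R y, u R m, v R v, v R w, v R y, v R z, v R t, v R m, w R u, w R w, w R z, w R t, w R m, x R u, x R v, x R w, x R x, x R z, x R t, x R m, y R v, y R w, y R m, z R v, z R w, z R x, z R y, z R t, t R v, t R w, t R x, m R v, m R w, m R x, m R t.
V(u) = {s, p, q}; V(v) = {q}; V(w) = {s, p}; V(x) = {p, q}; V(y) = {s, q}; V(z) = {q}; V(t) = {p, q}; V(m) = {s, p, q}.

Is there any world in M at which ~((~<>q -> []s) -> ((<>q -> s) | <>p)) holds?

Let φ = ~((~<>q -> []s) -> ((<>q -> s) | <>p)). Evaluate φ at each world:
  u (successors {u, v, w, x, y, m}): φ is false.
  v (successors {v, w, y, z, t, m}): φ is false.
  w (successors {u, w, z, t, m}): φ is false.
  x (successors {u, v, w, x, z, t, m}): φ is false.
  y (successors {v, w, m}): φ is false.
  z (successors {v, w, x, y, t}): φ is false.
  t (successors {v, w, x}): φ is false.
  m (successors {v, w, x, t}): φ is false.
For instance, at v:
  At v: (~<>q -> []s) -> ((<>q -> s) | <>p) is true, so ~((~<>q -> []s) -> ((<>q -> s) | <>p)) is false.
    At v: ~<>q -> []s is true, (<>q -> s) | <>p is true, so (~<>q -> []s) -> ((<>q -> s) | <>p) is true.
      At v: ~<>q is false, []s is false, so ~<>q -> []s is true.
      At v: <>q -> s is false, <>p is true, so (<>q -> s) | <>p is true.

No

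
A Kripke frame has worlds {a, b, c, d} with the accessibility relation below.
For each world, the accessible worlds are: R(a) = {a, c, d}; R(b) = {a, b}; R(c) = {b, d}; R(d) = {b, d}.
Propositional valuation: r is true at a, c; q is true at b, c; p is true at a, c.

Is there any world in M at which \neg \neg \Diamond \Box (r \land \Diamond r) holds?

Let φ = \neg \neg \Diamond \Box (r \land \Diamond r). Evaluate φ at each world:
  a (successors {a, c, d}): φ is false.
  b (successors {a, b}): φ is false.
  c (successors {b, d}): φ is false.
  d (successors {b, d}): φ is false.
For instance, at d:
  At d: \neg \Diamond \Box (r \land \Diamond r) is true, so \neg \neg \Diamond \Box (r \land \Diamond r) is false.
    At d: \Diamond \Box (r \land \Diamond r) is false, so \neg \Diamond \Box (r \land \Diamond r) is true.
      At d: \Diamond \Box (r \land \Diamond r) requires \Box (r \land \Diamond r) at some successor in {b, d}.
        At b: \Box (r \land \Diamond r) is false.
        At d: \Box (r \land \Diamond r) is false.
      So \Diamond \Box (r \land \Diamond r) is false at d.

No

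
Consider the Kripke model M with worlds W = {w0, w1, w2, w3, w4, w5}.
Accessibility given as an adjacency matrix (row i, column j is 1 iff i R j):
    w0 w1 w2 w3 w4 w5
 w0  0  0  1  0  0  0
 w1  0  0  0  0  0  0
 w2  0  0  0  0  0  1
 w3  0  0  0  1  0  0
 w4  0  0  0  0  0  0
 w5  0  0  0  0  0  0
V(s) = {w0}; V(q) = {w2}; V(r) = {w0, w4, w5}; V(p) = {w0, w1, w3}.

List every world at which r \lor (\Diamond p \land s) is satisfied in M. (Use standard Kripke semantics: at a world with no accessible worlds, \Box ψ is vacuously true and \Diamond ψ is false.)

w0, w4, w5

Let φ = r \lor (\Diamond p \land s). Evaluate φ at each world:
  w0 (successors {w2}): φ is true.
  w1 (successors ∅): φ is false.
  w2 (successors {w5}): φ is false.
  w3 (successors {w3}): φ is false.
  w4 (successors ∅): φ is true.
  w5 (successors ∅): φ is true.
For instance, at w3:
  At w3: r is false, \Diamond p \land s is false, so r \lor (\Diamond p \land s) is false.
    At w3: \Diamond p is true, s is false, so \Diamond p \land s is false.
      At w3: \Diamond p requires p at some successor in {w3}.
        p holds at w3, so \Diamond p is true at w3.
Satisfying worlds: {w0, w4, w5}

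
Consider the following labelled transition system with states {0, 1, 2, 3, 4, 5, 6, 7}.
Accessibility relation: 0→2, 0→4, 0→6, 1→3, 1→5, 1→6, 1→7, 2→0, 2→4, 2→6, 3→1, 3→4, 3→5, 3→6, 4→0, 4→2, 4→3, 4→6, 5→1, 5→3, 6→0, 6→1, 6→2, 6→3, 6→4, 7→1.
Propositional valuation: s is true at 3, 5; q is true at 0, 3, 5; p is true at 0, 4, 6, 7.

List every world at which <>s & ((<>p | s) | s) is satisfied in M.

Recall that <>ψ holds at a world iff ψ holds at some accessible world.
Let φ = <>s & ((<>p | s) | s). Evaluate φ at each world:
  0 (successors {2, 4, 6}): φ is false.
  1 (successors {3, 5, 6, 7}): φ is true.
  2 (successors {0, 4, 6}): φ is false.
  3 (successors {1, 4, 5, 6}): φ is true.
  4 (successors {0, 2, 3, 6}): φ is true.
  5 (successors {1, 3}): φ is true.
  6 (successors {0, 1, 2, 3, 4}): φ is true.
  7 (successors {1}): φ is false.
For instance, at 6:
  At 6: <>s is true, (<>p | s) | s is true, so <>s & ((<>p | s) | s) is true.
    At 6: <>s requires s at some successor in {0, 1, 2, 3, 4}.
      s holds at 3, so <>s is true at 6.
    At 6: <>p | s is true, s is false, so (<>p | s) | s is true.
      At 6: <>p is true, s is false, so <>p | s is true.
Satisfying worlds: {1, 3, 4, 5, 6}

1, 3, 4, 5, 6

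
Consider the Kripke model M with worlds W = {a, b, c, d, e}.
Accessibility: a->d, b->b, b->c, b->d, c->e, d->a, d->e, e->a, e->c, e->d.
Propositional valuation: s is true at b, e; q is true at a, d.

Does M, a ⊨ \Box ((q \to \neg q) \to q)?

Yes

At a: \Box ((q \to \neg q) \to q) requires (q \to \neg q) \to q at every successor {d}.
  At d: (q \to \neg q) \to q is true.
So \Box ((q \to \neg q) \to q) is true at a.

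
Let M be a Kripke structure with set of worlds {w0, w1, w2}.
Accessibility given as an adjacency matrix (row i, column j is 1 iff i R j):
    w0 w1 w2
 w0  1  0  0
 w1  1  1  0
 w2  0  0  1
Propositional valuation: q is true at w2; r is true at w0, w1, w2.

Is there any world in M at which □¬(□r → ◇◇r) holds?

No

Recall that □ψ holds at a world iff ψ holds at every accessible world, and ◇ψ holds iff ψ holds at some accessible world.
Let φ = □¬(□r → ◇◇r). Evaluate φ at each world:
  w0 (successors {w0}): φ is false.
  w1 (successors {w0, w1}): φ is false.
  w2 (successors {w2}): φ is false.
For instance, at w2:
  At w2: □¬(□r → ◇◇r) requires ¬(□r → ◇◇r) at every successor {w2}.
    ¬(□r → ◇◇r) fails at w2, so □¬(□r → ◇◇r) is false at w2.
      At w2: □r → ◇◇r is true, so ¬(□r → ◇◇r) is false.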